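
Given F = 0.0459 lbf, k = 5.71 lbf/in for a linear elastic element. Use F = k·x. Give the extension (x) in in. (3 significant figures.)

0.00804 in

Rearranging F = k·x for x: x = F/k.
F = 0.0459 lbf = 0.2042 N; k = 5.71 lbf/in = 1000.0 N/m.
x = 2.042×10^-4 m
2.042×10^-4 m × (1 in / 0.02540 m) = 0.008039 in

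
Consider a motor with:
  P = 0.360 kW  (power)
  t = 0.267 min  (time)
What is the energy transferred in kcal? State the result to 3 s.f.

1.38 kcal

Rearranging: W = P·t.
P = 0.360 kW = 360.0 W; t = 0.267 min = 16.02 s.
W = 5767 J
5767 J × (1 kcal / 4184 J) = 1.378 kcal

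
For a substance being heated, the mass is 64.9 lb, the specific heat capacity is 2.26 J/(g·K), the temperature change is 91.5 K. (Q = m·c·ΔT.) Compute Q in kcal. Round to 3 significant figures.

Directly: Q = mcΔT.
m = 64.9 lb = 29.44 kg; c = 2.26 J/(g·K) = 2260 J/(kg·K); ΔT = 91.5 K.
Q = 6.088×10^6 J
6.088×10^6 J × (1 kcal / 4184 J) = 1455 kcal

1450 kcal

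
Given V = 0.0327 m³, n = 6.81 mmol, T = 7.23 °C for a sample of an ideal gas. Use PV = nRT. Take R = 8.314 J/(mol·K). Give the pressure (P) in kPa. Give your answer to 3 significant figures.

P is given directly by: P = nRT/V.
V = 0.0327 m³; n = 6.81 mmol = 0.006810 mol; T = 7.23 °C = 280.4 K; R = 8.314 J/(mol·K).
P = 485.5 Pa
485.5 Pa × (1 kPa / 1000 Pa) = 0.4855 kPa

0.485 kPa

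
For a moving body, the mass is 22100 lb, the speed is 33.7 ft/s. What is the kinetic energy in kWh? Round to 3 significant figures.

KE is given directly by: KE = ½mv².
m = 22100 lb = 10024 kg; v = 33.7 ft/s = 10.27 m/s.
KE = 5.288×10^5 J  (the unit combination reduces to kg·m²/s² = J)
5.288×10^5 J × (1 kWh / 3.600×10^6 J) = 0.1469 kWh

0.147 kWh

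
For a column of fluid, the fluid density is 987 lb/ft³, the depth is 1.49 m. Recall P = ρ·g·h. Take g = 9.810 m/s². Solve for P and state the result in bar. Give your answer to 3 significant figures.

P is given directly by: P = ρgh.
ρ = 987 lb/ft³ = 15810 kg/m³; h = 1.49 m; g = 9.810 m/s².
P = 2.311×10^5 Pa
2.311×10^5 Pa × (1 bar / 1.000×10^5 Pa) = 2.311 bar

2.31 bar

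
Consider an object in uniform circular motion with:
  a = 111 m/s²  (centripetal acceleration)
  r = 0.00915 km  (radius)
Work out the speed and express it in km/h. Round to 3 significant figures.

Rearranging: v = √(a·r).
a = 111 m/s²; r = 0.00915 km = 9.150 m.
v = 31.87 m/s
31.87 m/s × (1 km/h / 0.2778 m/s) = 114.7 km/h

115 km/h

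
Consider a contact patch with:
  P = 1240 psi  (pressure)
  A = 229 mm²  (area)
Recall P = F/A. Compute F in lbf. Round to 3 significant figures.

440 lbf

Rearranging: F = P·A.
P = 1240 psi = 8.549×10^6 Pa; A = 229 mm² = 2.290×10^-4 m².
F = 1958 N
1958 N × (1 lbf / 4.448 N) = 440.1 lbf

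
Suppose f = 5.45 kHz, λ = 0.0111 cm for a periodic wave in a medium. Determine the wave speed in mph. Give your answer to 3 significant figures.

1.35 mph

Directly: v = fλ.
f = 5.45 kHz = 5450 Hz; λ = 0.0111 cm = 1.110×10^-4 m.
v = 0.6049 m/s
0.6049 m/s × (1 mph / 0.4470 m/s) = 1.353 mph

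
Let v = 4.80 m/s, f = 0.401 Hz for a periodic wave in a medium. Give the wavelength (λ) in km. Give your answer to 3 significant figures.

0.0120 km

Rearranging v = f·λ for λ: λ = v/f.
v = 4.80 m/s; f = 0.401 Hz.
λ = 11.97 m
11.97 m × (1 km / 1000 m) = 0.01197 km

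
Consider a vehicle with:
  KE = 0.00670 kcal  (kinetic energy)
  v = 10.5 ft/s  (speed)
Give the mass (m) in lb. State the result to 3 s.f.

Solving KE = ½mv² for m: m = 2·KE/v².
KE = 0.00670 kcal = 28.03 J; v = 10.5 ft/s = 3.200 m/s.
m = 5.474 kg
5.474 kg × (1 lb / 0.4536 kg) = 12.07 lb

12.1 lb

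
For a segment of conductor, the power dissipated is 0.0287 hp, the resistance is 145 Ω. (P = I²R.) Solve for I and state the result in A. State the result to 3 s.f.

Rearranging: I = √(P/R).
P = 0.0287 hp = 21.40 W; R = 145 Ω.
I = 0.3842 A

0.384 A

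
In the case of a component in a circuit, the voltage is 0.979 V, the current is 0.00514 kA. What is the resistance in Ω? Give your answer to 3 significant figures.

0.190 Ω

From Ohm's law: R = V/I.
V = 0.979 V; I = 0.00514 kA = 5.140 A.
R = 0.1905 Ω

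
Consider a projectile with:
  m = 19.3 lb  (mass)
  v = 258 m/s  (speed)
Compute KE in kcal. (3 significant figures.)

KE is given directly by: KE = ½mv².
m = 19.3 lb = 8.754 kg; v = 258 m/s.
KE = 2.914×10^5 J
2.914×10^5 J × (1 kcal / 4184 J) = 69.64 kcal

69.6 kcal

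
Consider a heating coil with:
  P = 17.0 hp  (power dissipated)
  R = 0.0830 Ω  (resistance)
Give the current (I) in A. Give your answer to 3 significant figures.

391 A

Rearranging P = I²R for I: I = √(P/R).
P = 17.0 hp = 12677 W; R = 0.0830 Ω.
I = 390.8 A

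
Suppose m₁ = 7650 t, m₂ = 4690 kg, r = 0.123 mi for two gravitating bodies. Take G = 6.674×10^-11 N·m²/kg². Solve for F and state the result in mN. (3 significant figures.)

0.0611 mN

Directly: F = Gm₁m₂/r².
m₁ = 7650 t = 7.650×10^6 kg; m₂ = 4690 kg; r = 0.123 mi = 197.9 m; G = 6.674×10^-11 N·m²/kg².
F = 6.111×10^-5 N
6.111×10^-5 N × (1 mN / 0.001000 N) = 0.06111 mN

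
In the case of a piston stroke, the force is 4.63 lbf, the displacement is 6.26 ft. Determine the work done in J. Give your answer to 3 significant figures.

Directly: W = F·d.
F = 4.63 lbf = 20.60 N; d = 6.26 ft = 1.908 m.
W = 39.30 J

39.3 J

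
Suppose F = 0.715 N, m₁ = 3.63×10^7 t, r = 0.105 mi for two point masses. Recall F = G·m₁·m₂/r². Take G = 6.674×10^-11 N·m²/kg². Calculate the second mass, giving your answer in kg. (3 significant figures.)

From Newton's law of gravitation: m₂ = F·r²/(G·m₁).
F = 0.715 N; m₁ = 3.63×10^7 t = 3.630×10^10 kg; r = 0.105 mi = 169.0 m; G = 6.674×10^-11 N·m²/kg².
m₂ = 8427 kg

8430 kg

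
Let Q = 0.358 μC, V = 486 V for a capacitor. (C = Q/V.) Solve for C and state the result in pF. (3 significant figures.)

Directly: C = Q/V.
Q = 0.358 μC = 3.580×10^-7 C; V = 486 V.
C = 7.366×10^-10 F
7.366×10^-10 F × (1 pF / 1.000×10^-12 F) = 736.6 pF

737 pF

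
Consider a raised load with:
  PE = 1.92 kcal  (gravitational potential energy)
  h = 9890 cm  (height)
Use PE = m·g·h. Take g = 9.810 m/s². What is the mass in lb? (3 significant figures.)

Rearranging PE = m·g·h for m: m = PE/(g·h).
PE = 1.92 kcal = 8033 J; h = 9890 cm = 98.90 m; g = 9.810 m/s².
m = 8.280 kg
8.280 kg × (1 lb / 0.4536 kg) = 18.25 lb

18.3 lb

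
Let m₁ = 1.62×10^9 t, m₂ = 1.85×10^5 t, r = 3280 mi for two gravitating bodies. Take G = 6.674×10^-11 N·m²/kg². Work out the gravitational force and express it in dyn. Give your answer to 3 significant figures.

71.8 dyn

Directly: F = Gm₁m₂/r².
m₁ = 1.62×10^9 t = 1.620×10^12 kg; m₂ = 1.85×10^5 t = 1.850×10^8 kg; r = 3280 mi = 5.279×10^6 m; G = 6.674×10^-11 N·m²/kg².
F = 7.178×10^-4 N
7.178×10^-4 N × (1 dyn / 1.000×10^-5 N) = 71.78 dyn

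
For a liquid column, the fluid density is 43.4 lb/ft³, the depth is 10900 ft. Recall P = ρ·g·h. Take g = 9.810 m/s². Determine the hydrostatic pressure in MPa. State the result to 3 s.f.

P is given directly by: P = ρgh.
ρ = 43.4 lb/ft³ = 695.2 kg/m³; h = 10900 ft = 3322 m; g = 9.810 m/s².
P = 2.266×10^7 Pa  (the unit combination reduces to kg/(m·s²) = Pa)
2.266×10^7 Pa × (1 MPa / 1.000×10^6 Pa) = 22.66 MPa

22.7 MPa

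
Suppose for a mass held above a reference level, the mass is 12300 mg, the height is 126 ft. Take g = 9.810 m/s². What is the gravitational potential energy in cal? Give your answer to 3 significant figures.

PE is given directly by: PE = mgh.
m = 12300 mg = 0.01230 kg; h = 126 ft = 38.40 m; g = 9.810 m/s².
PE = 4.634 J
4.634 J × (1 cal / 4.184 J) = 1.108 cal

1.11 cal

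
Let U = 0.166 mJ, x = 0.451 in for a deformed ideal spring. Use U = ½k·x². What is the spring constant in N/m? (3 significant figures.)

2.53 N/m

Rearranging U = ½k·x² for k: k = 2U/x².
U = 0.166 mJ = 1.660×10^-4 J; x = 0.451 in = 0.01146 m.
k = 2.530 N/m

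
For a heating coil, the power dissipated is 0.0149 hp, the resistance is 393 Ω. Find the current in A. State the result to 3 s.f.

Rearranging P = I²R for I: I = √(P/R).
P = 0.0149 hp = 11.11 W; R = 393 Ω.
I = 0.1681 A

0.168 A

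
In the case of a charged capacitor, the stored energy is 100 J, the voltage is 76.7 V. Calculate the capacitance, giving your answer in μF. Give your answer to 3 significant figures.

Rearranging: C = 2E/V².
E = 100 J; V = 76.7 V.
C = 0.03400 F
0.03400 F × (1 μF / 1.000×10^-6 F) = 33997 μF

34000 μF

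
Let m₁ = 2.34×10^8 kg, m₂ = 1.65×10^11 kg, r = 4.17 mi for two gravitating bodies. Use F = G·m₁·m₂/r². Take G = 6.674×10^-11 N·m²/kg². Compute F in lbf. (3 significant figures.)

12.9 lbf

Directly: F = Gm₁m₂/r².
m₁ = 2.34×10^8 kg; m₂ = 1.65×10^11 kg; r = 4.17 mi = 6711 m; G = 6.674×10^-11 N·m²/kg².
F = 57.22 N
57.22 N × (1 lbf / 4.448 N) = 12.86 lbf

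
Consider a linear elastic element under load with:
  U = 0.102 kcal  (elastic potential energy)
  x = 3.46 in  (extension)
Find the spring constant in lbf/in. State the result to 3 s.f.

631 lbf/in

Rearranging U = ½k·x² for k: k = 2U/x².
U = 0.102 kcal = 426.8 J; x = 3.46 in = 0.08788 m.
k = 1.105×10^5 N/m
1.105×10^5 N/m × (1 lbf/in / 175.1 N/m) = 631.0 lbf/in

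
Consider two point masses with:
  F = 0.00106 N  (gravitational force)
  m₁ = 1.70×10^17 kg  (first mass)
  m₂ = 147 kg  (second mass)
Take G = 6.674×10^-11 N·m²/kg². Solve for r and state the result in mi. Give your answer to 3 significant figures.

779 mi

Rearranging F = G·m₁·m₂/r² for r: r = √(G·m₁m₂/F).
F = 0.00106 N; m₁ = 1.70×10^17 kg; m₂ = 147 kg; G = 6.674×10^-11 N·m²/kg².
r = 1.254×10^6 m
1.254×10^6 m × (1 mi / 1609 m) = 779.4 mi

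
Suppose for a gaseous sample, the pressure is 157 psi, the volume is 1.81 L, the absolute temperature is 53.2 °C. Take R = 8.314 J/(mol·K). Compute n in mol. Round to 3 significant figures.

From the ideal-gas law: n = PV/(RT).
P = 157 psi = 1.082×10^6 Pa; V = 1.81 L = 0.001810 m³; T = 53.2 °C = 326.3 K; R = 8.314 J/(mol·K).
n = 0.7221 mol

0.722 mol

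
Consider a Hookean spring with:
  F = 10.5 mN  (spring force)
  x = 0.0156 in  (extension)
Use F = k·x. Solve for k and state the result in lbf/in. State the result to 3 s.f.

Solving F = k·x for k: k = F/x.
F = 10.5 mN = 0.01050 N; x = 0.0156 in = 3.962×10^-4 m.
k = 26.50 N/m
26.50 N/m × (1 lbf/in / 175.1 N/m) = 0.1513 lbf/in

0.151 lbf/in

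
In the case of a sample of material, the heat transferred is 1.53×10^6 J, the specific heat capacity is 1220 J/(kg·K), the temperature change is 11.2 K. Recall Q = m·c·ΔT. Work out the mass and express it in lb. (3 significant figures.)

247 lb

Solving Q = m·c·ΔT for m: m = Q/(c·ΔT).
Q = 1.53×10^6 J; c = 1220 J/(kg·K); ΔT = 11.2 K.
m = 112.0 kg
112.0 kg × (1 lb / 0.4536 kg) = 246.9 lb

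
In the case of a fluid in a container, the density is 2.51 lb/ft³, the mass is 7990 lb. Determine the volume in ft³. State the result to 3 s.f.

Rearranging ρ = m/V for V: V = m/ρ.
ρ = 2.51 lb/ft³ = 40.21 kg/m³; m = 7990 lb = 3624 kg.
V = 90.14 m³
90.14 m³ × (1 ft³ / 0.02832 m³) = 3183 ft³

3180 ft³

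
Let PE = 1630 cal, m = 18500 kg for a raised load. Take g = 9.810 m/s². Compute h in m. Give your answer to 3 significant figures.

Rearranging PE = m·g·h for h: h = PE/(m·g).
PE = 1630 cal = 6820 J; m = 18500 kg; g = 9.810 m/s².
h = 0.03758 m

0.0376 m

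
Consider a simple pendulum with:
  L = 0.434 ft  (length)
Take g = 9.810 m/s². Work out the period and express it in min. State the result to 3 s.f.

0.0122 min

Directly: T = 2π√(L/g).
L = 0.434 ft = 0.1323 m; g = 9.810 m/s².
T = 0.7296 s
0.7296 s × (1 min / 60.00 s) = 0.01216 min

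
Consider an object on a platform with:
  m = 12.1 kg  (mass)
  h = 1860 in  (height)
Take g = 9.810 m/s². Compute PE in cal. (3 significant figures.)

1340 cal

PE is given directly by: PE = mgh.
m = 12.1 kg; h = 1860 in = 47.24 m; g = 9.810 m/s².
PE = 5608 J  (the unit combination reduces to kg·m²/s² = J)
5608 J × (1 cal / 4.184 J) = 1340 cal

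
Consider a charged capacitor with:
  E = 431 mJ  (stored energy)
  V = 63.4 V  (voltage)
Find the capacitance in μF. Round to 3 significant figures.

214 μF

Rearranging E = ½C·V² for C: C = 2E/V².
E = 431 mJ = 0.4310 J; V = 63.4 V.
C = 2.145×10^-4 F
2.145×10^-4 F × (1 μF / 1.000×10^-6 F) = 214.5 μF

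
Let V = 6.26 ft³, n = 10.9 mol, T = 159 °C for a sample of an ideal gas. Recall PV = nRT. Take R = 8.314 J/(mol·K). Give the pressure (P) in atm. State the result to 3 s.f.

2.18 atm

From the ideal-gas law: P = nRT/V.
V = 6.26 ft³ = 0.1773 m³; n = 10.9 mol; T = 159 °C = 432.1 K; R = 8.314 J/(mol·K).
P = 2.209×10^5 Pa  (the unit combination reduces to kg/(m·s²) = Pa)
2.209×10^5 Pa × (1 atm / 1.013×10^5 Pa) = 2.180 atm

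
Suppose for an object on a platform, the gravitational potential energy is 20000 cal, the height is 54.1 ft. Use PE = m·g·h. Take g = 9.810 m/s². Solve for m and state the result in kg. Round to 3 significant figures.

Rearranging: m = PE/(g·h).
PE = 20000 cal = 83680 J; h = 54.1 ft = 16.49 m; g = 9.810 m/s².
m = 517.3 kg

517 kg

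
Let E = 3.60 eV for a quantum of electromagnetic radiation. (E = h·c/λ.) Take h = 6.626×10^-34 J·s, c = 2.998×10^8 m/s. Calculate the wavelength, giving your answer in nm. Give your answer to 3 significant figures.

344 nm

Solving E = h·c/λ for λ: λ = hc/E.
E = 3.60 eV = 5.768×10^-19 J; h = 6.626×10^-34 J·s; c = 2.998×10^8 m/s.
λ = 3.444×10^-7 m
3.444×10^-7 m × (1 nm / 1.000×10^-9 m) = 344.4 nm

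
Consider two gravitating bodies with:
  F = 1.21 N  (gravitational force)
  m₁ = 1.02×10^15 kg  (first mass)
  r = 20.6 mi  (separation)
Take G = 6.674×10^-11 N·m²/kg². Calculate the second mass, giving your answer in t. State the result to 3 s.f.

19.5 t

From Newton's law of gravitation: m₂ = F·r²/(G·m₁).
F = 1.21 N; m₁ = 1.02×10^15 kg; r = 20.6 mi = 33152 m; G = 6.674×10^-11 N·m²/kg².
m₂ = 19536 kg
19536 kg × (1 t / 1000 kg) = 19.54 t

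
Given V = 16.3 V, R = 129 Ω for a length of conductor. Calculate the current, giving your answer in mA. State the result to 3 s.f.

126 mA

From Ohm's law: I = V/R.
V = 16.3 V; R = 129 Ω.
I = 0.1264 A
0.1264 A × (1 mA / 0.001000 A) = 126.4 mA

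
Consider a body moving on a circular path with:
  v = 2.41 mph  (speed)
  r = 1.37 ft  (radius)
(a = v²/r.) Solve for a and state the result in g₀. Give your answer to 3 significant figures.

0.283 g₀

Directly: a = v²/r.
v = 2.41 mph = 1.077 m/s; r = 1.37 ft = 0.4176 m.
a = 2.780 m/s²
2.780 m/s² × (1 g₀ / 9.807 m/s²) = 0.2834 g₀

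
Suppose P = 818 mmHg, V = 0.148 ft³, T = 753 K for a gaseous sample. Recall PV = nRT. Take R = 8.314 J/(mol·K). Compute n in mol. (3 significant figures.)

Rearranging PV = nRT for n: n = PV/(RT).
P = 818 mmHg = 1.091×10^5 Pa; V = 0.148 ft³ = 0.004191 m³; T = 753 K; R = 8.314 J/(mol·K).
n = 0.07301 mol

0.0730 mol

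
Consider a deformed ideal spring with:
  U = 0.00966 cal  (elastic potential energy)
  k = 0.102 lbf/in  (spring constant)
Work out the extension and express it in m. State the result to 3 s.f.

Rearranging U = ½k·x² for x: x = √(2U/k).
U = 0.00966 cal = 0.04042 J; k = 0.102 lbf/in = 17.86 N/m.
x = 0.06727 m

0.0673 m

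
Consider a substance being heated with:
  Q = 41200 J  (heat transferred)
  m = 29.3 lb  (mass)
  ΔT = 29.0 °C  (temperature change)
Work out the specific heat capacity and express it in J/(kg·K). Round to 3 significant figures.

107 J/(kg·K)

Rearranging Q = m·c·ΔT for c: c = Q/(m·ΔT).
Q = 41200 J; m = 29.3 lb = 13.29 kg; ΔT = 29.0 °C = 29.00 K.
c = 106.9 J/(kg·K)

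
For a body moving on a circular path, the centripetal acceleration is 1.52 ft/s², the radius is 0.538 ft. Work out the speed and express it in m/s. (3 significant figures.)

Solving a = v²/r for v: v = √(a·r).
a = 1.52 ft/s² = 0.4633 m/s²; r = 0.538 ft = 0.1640 m.
v = 0.2756 m/s

0.276 m/s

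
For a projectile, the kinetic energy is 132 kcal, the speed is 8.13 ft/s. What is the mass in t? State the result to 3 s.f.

180 t

Solving KE = ½mv² for m: m = 2·KE/v².
KE = 132 kcal = 5.523×10^5 J; v = 8.13 ft/s = 2.478 m/s.
m = 1.799×10^5 kg
1.799×10^5 kg × (1 t / 1000 kg) = 179.9 t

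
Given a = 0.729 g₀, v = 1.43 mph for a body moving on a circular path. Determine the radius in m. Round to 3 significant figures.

Rearranging: r = v²/a.
a = 0.729 g₀ = 7.149 m/s²; v = 1.43 mph = 0.6393 m/s.
r = 0.05716 m

0.0572 m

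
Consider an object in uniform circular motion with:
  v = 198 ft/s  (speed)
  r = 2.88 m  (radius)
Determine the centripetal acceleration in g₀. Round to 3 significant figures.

a is given directly by: a = v²/r.
v = 198 ft/s = 60.35 m/s; r = 2.88 m.
a = 1265 m/s²
1265 m/s² × (1 g₀ / 9.807 m/s²) = 129.0 g₀

129 g₀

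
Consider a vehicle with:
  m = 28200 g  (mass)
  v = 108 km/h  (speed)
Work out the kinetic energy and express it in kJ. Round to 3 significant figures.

12.7 kJ

KE is given directly by: KE = ½mv².
m = 28200 g = 28.20 kg; v = 108 km/h = 30.00 m/s.
KE = 12690 J  (the unit combination reduces to kg·m²/s² = J)
12690 J × (1 kJ / 1000 J) = 12.69 kJ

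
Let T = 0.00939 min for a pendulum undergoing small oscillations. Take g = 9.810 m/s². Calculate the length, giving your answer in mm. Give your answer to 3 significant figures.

Solving T = 2π√(L/g) for L: L = g·(T/2π)².
T = 0.00939 min = 0.5634 s; g = 9.810 m/s².
L = 0.07888 m
0.07888 m × (1 mm / 0.001000 m) = 78.88 mm

78.9 mm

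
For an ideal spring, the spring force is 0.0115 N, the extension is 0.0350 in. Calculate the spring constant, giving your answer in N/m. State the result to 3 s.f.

Solving F = k·x for k: k = F/x.
F = 0.0115 N; x = 0.0350 in = 8.890×10^-4 m.
k = 12.94 N/m

12.9 N/m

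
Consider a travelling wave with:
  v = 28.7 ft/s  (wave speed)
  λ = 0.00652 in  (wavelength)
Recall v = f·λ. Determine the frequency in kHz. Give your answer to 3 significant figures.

52.8 kHz

Solving v = f·λ for f: f = v/λ.
v = 28.7 ft/s = 8.748 m/s; λ = 0.00652 in = 1.656×10^-4 m.
f = 52822 Hz
52822 Hz × (1 kHz / 1000 Hz) = 52.82 kHz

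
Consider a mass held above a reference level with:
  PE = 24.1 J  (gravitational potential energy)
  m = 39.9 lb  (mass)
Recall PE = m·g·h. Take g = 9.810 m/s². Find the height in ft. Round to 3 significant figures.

0.445 ft

Rearranging PE = m·g·h for h: h = PE/(m·g).
PE = 24.1 J; m = 39.9 lb = 18.10 kg; g = 9.810 m/s².
h = 0.1357 m
0.1357 m × (1 ft / 0.3048 m) = 0.4453 ft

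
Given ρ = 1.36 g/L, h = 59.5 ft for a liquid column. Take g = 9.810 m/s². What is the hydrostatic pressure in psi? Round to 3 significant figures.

Directly: P = ρgh.
ρ = 1.36 g/L = 1.360 kg/m³; h = 59.5 ft = 18.14 m; g = 9.810 m/s².
P = 242.0 Pa
242.0 Pa × (1 psi / 6895 Pa) = 0.03509 psi

0.0351 psi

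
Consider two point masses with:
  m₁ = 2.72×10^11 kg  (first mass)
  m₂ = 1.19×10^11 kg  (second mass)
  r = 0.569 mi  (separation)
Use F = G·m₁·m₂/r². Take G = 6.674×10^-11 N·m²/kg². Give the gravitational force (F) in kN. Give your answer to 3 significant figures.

2580 kN

From Newton's law of gravitation: F = Gm₁m₂/r².
m₁ = 2.72×10^11 kg; m₂ = 1.19×10^11 kg; r = 0.569 mi = 915.7 m; G = 6.674×10^-11 N·m²/kg².
F = 2.576×10^6 N
2.576×10^6 N × (1 kN / 1000 N) = 2576 kN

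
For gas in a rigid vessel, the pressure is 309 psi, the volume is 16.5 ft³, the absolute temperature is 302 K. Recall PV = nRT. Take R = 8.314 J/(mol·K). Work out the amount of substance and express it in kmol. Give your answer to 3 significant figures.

0.396 kmol

From the ideal-gas law: n = PV/(RT).
P = 309 psi = 2.130×10^6 Pa; V = 16.5 ft³ = 0.4672 m³; T = 302 K; R = 8.314 J/(mol·K).
n = 396.5 mol
396.5 mol × (1 kmol / 1000 mol) = 0.3965 kmol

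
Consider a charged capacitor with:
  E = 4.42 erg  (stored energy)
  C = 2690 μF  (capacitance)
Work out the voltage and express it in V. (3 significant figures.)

0.0181 V

Rearranging: V = √(2E/C).
E = 4.42 erg = 4.420×10^-7 J; C = 2690 μF = 0.002690 F.
V = 0.01813 V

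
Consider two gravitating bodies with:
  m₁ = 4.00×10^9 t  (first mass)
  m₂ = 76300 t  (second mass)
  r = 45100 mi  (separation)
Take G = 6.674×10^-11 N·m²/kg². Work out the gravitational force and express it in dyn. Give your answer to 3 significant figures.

From Newton's law of gravitation: F = Gm₁m₂/r².
m₁ = 4.00×10^9 t = 4.000×10^12 kg; m₂ = 76300 t = 7.630×10^7 kg; r = 45100 mi = 7.258×10^7 m; G = 6.674×10^-11 N·m²/kg².
F = 3.867×10^-6 N  (the unit combination reduces to kg·m/s² = N)
3.867×10^-6 N × (1 dyn / 1.000×10^-5 N) = 0.3867 dyn

0.387 dyn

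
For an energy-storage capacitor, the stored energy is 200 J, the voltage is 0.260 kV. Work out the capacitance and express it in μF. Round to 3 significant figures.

Solving E = ½C·V² for C: C = 2E/V².
E = 200 J; V = 0.260 kV = 260.0 V.
C = 0.005917 F
0.005917 F × (1 μF / 1.000×10^-6 F) = 5917 μF

5920 μF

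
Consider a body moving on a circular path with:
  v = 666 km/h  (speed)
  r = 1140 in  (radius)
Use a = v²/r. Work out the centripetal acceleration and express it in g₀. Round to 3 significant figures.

121 g₀

Directly: a = v²/r.
v = 666 km/h = 185.0 m/s; r = 1140 in = 28.96 m.
a = 1182 m/s²
1182 m/s² × (1 g₀ / 9.807 m/s²) = 120.5 g₀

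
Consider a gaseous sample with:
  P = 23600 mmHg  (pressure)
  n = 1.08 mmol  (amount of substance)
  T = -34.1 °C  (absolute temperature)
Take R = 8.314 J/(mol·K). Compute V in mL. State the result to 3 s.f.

From the ideal-gas law: V = nRT/P.
P = 23600 mmHg = 3.146×10^6 Pa; n = 1.08 mmol = 0.001080 mol; T = -34.1 °C = 239.0 K; R = 8.314 J/(mol·K).
V = 6.822×10^-7 m³
6.822×10^-7 m³ × (1 mL / 1.000×10^-6 m³) = 0.6822 mL

0.682 mL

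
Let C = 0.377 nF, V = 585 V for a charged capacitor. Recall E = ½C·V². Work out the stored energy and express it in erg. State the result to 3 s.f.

Directly: E = ½CV².
C = 0.377 nF = 3.770×10^-10 F; V = 585 V.
E = 6.451×10^-5 J
6.451×10^-5 J × (1 erg / 1.000×10^-7 J) = 645.1 erg

645 erg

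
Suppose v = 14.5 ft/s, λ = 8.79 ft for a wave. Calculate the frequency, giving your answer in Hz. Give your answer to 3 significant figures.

Rearranging: f = v/λ.
v = 14.5 ft/s = 4.420 m/s; λ = 8.79 ft = 2.679 m.
f = 1.650 Hz

1.65 Hz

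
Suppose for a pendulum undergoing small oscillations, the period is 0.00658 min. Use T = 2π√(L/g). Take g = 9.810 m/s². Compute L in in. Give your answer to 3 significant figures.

1.52 in

Solving T = 2π√(L/g) for L: L = g·(T/2π)².
T = 0.00658 min = 0.3948 s; g = 9.810 m/s².
L = 0.03873 m
0.03873 m × (1 in / 0.02540 m) = 1.525 in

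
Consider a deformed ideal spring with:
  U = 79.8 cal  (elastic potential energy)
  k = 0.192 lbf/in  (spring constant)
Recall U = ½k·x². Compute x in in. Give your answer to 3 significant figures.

Solving U = ½k·x² for x: x = √(2U/k).
U = 79.8 cal = 333.9 J; k = 0.192 lbf/in = 33.62 N/m.
x = 4.456 m
4.456 m × (1 in / 0.02540 m) = 175.4 in

175 in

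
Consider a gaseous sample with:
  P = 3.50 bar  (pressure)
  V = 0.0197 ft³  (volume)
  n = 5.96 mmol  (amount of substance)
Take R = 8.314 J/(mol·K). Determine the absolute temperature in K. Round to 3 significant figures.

3940 K

From the ideal-gas law: T = PV/(nR).
P = 3.50 bar = 3.500×10^5 Pa; V = 0.0197 ft³ = 5.578×10^-4 m³; n = 5.96 mmol = 0.005960 mol; R = 8.314 J/(mol·K).
T = 3940 K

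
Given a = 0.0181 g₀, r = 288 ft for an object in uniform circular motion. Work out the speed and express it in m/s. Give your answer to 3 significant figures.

3.95 m/s

Solving a = v²/r for v: v = √(a·r).
a = 0.0181 g₀ = 0.1775 m/s²; r = 288 ft = 87.78 m.
v = 3.947 m/s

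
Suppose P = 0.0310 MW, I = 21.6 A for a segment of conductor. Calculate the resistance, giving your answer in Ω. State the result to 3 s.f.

Solving P = I²R for R: R = P/I².
P = 0.0310 MW = 31000 W; I = 21.6 A.
R = 66.44 Ω

66.4 Ω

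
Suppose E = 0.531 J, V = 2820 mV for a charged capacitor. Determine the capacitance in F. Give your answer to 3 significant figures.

0.134 F

Rearranging: C = 2E/V².
E = 0.531 J; V = 2820 mV = 2.820 V.
C = 0.1335 F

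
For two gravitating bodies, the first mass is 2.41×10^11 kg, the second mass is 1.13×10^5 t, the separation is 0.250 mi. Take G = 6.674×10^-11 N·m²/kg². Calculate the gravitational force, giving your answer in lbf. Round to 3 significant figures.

From Newton's law of gravitation: F = Gm₁m₂/r².
m₁ = 2.41×10^11 kg; m₂ = 1.13×10^5 t = 1.130×10^8 kg; r = 0.250 mi = 402.3 m; G = 6.674×10^-11 N·m²/kg².
F = 11228 N
11228 N × (1 lbf / 4.448 N) = 2524 lbf

2520 lbf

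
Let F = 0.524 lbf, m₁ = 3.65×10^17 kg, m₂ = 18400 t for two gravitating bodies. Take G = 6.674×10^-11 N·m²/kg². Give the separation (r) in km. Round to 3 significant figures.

From Newton's law of gravitation: r = √(G·m₁m₂/F).
F = 0.524 lbf = 2.331 N; m₁ = 3.65×10^17 kg; m₂ = 18400 t = 1.840×10^7 kg; G = 6.674×10^-11 N·m²/kg².
r = 1.387×10^7 m
1.387×10^7 m × (1 km / 1000 m) = 13867 km

13900 km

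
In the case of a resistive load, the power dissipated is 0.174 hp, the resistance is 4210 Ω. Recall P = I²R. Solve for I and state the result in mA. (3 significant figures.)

176 mA

Solving P = I²R for I: I = √(P/R).
P = 0.174 hp = 129.8 W; R = 4210 Ω.
I = 0.1756 A
0.1756 A × (1 mA / 0.001000 A) = 175.6 mA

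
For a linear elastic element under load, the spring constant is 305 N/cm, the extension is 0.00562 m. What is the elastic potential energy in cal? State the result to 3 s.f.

Directly: U = ½kx².
k = 305 N/cm = 30500 N/m; x = 0.00562 m.
U = 0.4817 J  (the unit combination reduces to kg·m²/s² = J)
0.4817 J × (1 cal / 4.184 J) = 0.1151 cal

0.115 cal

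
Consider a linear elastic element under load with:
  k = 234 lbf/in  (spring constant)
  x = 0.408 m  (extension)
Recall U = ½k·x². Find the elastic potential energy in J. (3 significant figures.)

U is given directly by: U = ½kx².
k = 234 lbf/in = 40980 N/m; x = 0.408 m.
U = 3411 J  (the unit combination reduces to kg·m²/s² = J)

3410 J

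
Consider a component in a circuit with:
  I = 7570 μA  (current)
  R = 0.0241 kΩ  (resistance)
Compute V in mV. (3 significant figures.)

From Ohm's law: V = IR.
I = 7570 μA = 0.007570 A; R = 0.0241 kΩ = 24.10 Ω.
V = 0.1824 V
0.1824 V × (1 mV / 0.001000 V) = 182.4 mV

182 mV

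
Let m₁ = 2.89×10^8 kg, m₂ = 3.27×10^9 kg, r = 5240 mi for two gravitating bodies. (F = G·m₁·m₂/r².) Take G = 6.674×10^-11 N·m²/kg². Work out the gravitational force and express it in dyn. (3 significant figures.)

F is given directly by: F = Gm₁m₂/r².
m₁ = 2.89×10^8 kg; m₂ = 3.27×10^9 kg; r = 5240 mi = 8.433×10^6 m; G = 6.674×10^-11 N·m²/kg².
F = 8.869×10^-7 N
8.869×10^-7 N × (1 dyn / 1.000×10^-5 N) = 0.08869 dyn

0.0887 dyn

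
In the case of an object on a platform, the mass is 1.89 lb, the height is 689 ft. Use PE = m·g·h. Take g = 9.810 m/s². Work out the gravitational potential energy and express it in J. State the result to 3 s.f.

1770 J

Directly: PE = mgh.
m = 1.89 lb = 0.8573 kg; h = 689 ft = 210.0 m; g = 9.810 m/s².
PE = 1766 J  (the unit combination reduces to kg·m²/s² = J)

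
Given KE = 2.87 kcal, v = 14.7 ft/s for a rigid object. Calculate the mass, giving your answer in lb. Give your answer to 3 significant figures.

Rearranging: m = 2·KE/v².
KE = 2.87 kcal = 12008 J; v = 14.7 ft/s = 4.481 m/s.
m = 1196 kg
1196 kg × (1 lb / 0.4536 kg) = 2637 lb

2640 lb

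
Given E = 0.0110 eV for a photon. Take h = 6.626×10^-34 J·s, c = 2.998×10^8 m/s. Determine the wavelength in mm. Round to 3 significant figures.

Solving E = h·c/λ for λ: λ = hc/E.
E = 0.0110 eV = 1.762×10^-21 J; h = 6.626×10^-34 J·s; c = 2.998×10^8 m/s.
λ = 1.127×10^-4 m
1.127×10^-4 m × (1 mm / 0.001000 m) = 0.1127 mm

0.113 mm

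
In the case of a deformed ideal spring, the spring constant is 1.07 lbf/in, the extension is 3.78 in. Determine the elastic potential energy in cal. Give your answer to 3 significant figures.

U is given directly by: U = ½kx².
k = 1.07 lbf/in = 187.4 N/m; x = 3.78 in = 0.09601 m.
U = 0.8637 J
0.8637 J × (1 cal / 4.184 J) = 0.2064 cal

0.206 cal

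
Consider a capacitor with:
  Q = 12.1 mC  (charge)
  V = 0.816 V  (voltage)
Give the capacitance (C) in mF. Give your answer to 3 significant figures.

Directly: C = Q/V.
Q = 12.1 mC = 0.01210 C; V = 0.816 V.
C = 0.01483 F
0.01483 F × (1 mF / 0.001000 F) = 14.83 mF

14.8 mF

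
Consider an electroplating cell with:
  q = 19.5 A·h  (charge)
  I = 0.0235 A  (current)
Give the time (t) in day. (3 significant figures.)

Solving q = I·t for t: t = q/I.
q = 19.5 A·h = 70200 C; I = 0.0235 A.
t = 2.987×10^6 s
2.987×10^6 s × (1 day / 86400 s) = 34.57 day

34.6 day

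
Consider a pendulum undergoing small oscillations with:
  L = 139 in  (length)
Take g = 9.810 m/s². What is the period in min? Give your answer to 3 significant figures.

T is given directly by: T = 2π√(L/g).
L = 139 in = 3.531 m; g = 9.810 m/s².
T = 3.769 s
3.769 s × (1 min / 60.00 s) = 0.06282 min

0.0628 min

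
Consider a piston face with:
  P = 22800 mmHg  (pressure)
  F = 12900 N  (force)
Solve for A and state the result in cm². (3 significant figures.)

42.4 cm²

Rearranging P = F/A for A: A = F/P.
P = 22800 mmHg = 3.040×10^6 Pa; F = 12900 N.
A = 0.004244 m²
0.004244 m² × (1 cm² / 1.000×10^-4 m²) = 42.44 cm²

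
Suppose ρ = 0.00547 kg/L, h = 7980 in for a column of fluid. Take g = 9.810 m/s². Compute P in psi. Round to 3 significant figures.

P is given directly by: P = ρgh.
ρ = 0.00547 kg/L = 5.470 kg/m³; h = 7980 in = 202.7 m; g = 9.810 m/s².
P = 10877 Pa  (the unit combination reduces to kg/(m·s²) = Pa)
10877 Pa × (1 psi / 6895 Pa) = 1.578 psi

1.58 psi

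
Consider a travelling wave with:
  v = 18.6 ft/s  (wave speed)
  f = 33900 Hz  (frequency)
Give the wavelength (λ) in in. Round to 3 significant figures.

0.00658 in

Rearranging v = f·λ for λ: λ = v/f.
v = 18.6 ft/s = 5.669 m/s; f = 33900 Hz.
λ = 1.672×10^-4 m
1.672×10^-4 m × (1 in / 0.02540 m) = 0.006584 in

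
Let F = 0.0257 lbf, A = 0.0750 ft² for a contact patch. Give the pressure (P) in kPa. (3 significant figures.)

P is given directly by: P = F/A.
F = 0.0257 lbf = 0.1143 N; A = 0.0750 ft² = 0.006968 m².
P = 16.41 Pa
16.41 Pa × (1 kPa / 1000 Pa) = 0.01641 kPa

0.0164 kPa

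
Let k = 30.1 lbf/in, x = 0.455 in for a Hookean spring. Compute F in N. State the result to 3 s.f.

From Hooke's law: F = kx.
k = 30.1 lbf/in = 5271 N/m; x = 0.455 in = 0.01156 m.
F = 60.92 N

60.9 N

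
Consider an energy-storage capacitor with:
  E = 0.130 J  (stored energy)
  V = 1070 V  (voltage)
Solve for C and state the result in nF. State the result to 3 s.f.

Solving E = ½C·V² for C: C = 2E/V².
E = 0.130 J; V = 1070 V.
C = 2.271×10^-7 F
2.271×10^-7 F × (1 nF / 1.000×10^-9 F) = 227.1 nF

227 nF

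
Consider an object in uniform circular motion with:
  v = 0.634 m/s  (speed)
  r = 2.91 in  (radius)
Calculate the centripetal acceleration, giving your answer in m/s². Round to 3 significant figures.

Directly: a = v²/r.
v = 0.634 m/s; r = 2.91 in = 0.07391 m.
a = 5.438 m/s²

5.44 m/s²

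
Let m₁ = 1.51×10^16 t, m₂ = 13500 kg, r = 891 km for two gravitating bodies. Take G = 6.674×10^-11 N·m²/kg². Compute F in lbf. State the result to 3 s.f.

3.85 lbf

Directly: F = Gm₁m₂/r².
m₁ = 1.51×10^16 t = 1.510×10^19 kg; m₂ = 13500 kg; r = 891 km = 8.910×10^5 m; G = 6.674×10^-11 N·m²/kg².
F = 17.14 N
17.14 N × (1 lbf / 4.448 N) = 3.853 lbf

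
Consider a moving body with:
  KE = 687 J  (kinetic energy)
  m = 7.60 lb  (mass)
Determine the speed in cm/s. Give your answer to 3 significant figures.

2000 cm/s

Rearranging: v = √(2·KE/m).
KE = 687 J; m = 7.60 lb = 3.447 kg.
v = 19.96 m/s
19.96 m/s × (1 cm/s / 0.01000 m/s) = 1996 cm/s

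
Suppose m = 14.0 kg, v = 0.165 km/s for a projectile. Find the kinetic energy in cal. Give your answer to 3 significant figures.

45500 cal

KE is given directly by: KE = ½mv².
m = 14.0 kg; v = 0.165 km/s = 165.0 m/s.
KE = 1.906×10^5 J
1.906×10^5 J × (1 cal / 4.184 J) = 45549 cal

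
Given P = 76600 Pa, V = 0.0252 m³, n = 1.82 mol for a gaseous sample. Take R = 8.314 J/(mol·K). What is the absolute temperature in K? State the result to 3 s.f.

128 K

From the ideal-gas law: T = PV/(nR).
P = 76600 Pa; V = 0.0252 m³; n = 1.82 mol; R = 8.314 J/(mol·K).
T = 127.6 K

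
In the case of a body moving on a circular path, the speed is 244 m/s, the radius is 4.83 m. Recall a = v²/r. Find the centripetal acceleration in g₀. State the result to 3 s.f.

Directly: a = v²/r.
v = 244 m/s; r = 4.83 m.
a = 12326 m/s²
12326 m/s² × (1 g₀ / 9.807 m/s²) = 1257 g₀

1260 g₀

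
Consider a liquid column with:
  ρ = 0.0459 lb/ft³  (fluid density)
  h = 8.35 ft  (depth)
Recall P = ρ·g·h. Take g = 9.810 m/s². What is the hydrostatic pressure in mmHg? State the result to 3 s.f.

0.138 mmHg

Directly: P = ρgh.
ρ = 0.0459 lb/ft³ = 0.7352 kg/m³; h = 8.35 ft = 2.545 m; g = 9.810 m/s².
P = 18.36 Pa  (the unit combination reduces to kg/(m·s²) = Pa)
18.36 Pa × (1 mmHg / 133.3 Pa) = 0.1377 mmHg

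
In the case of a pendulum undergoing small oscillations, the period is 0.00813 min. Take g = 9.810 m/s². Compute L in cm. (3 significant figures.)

Solving T = 2π√(L/g) for L: L = g·(T/2π)².
T = 0.00813 min = 0.4878 s; g = 9.810 m/s².
L = 0.05913 m
0.05913 m × (1 cm / 0.01000 m) = 5.913 cm

5.91 cm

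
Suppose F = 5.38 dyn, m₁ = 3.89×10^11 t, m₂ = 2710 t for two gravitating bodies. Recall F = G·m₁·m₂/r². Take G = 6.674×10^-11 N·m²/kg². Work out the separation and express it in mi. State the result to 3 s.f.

Rearranging: r = √(G·m₁m₂/F).
F = 5.38 dyn = 5.380×10^-5 N; m₁ = 3.89×10^11 t = 3.890×10^14 kg; m₂ = 2710 t = 2.710×10^6 kg; G = 6.674×10^-11 N·m²/kg².
r = 3.616×10^7 m
3.616×10^7 m × (1 mi / 1609 m) = 22470 mi

22500 mi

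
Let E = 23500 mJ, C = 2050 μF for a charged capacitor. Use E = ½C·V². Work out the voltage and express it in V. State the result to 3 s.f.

151 V

Rearranging: V = √(2E/C).
E = 23500 mJ = 23.50 J; C = 2050 μF = 0.002050 F.
V = 151.4 V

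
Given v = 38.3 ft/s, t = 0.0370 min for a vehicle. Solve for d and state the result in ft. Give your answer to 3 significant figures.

Solving v = d/t for d: d = v·t.
v = 38.3 ft/s = 11.67 m/s; t = 0.0370 min = 2.220 s.
d = 25.92 m
25.92 m × (1 ft / 0.3048 m) = 85.03 ft

85.0 ft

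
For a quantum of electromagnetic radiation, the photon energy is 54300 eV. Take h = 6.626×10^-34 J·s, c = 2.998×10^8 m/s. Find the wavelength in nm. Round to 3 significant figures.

Rearranging E = h·c/λ for λ: λ = hc/E.
E = 54300 eV = 8.700×10^-15 J; h = 6.626×10^-34 J·s; c = 2.998×10^8 m/s.
λ = 2.283×10^-11 m
2.283×10^-11 m × (1 nm / 1.000×10^-9 m) = 0.02283 nm

0.0228 nm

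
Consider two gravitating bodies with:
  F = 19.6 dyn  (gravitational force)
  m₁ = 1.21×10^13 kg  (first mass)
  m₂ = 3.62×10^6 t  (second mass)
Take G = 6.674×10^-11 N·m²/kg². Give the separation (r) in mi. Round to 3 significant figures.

75900 mi

Rearranging: r = √(G·m₁m₂/F).
F = 19.6 dyn = 1.960×10^-4 N; m₁ = 1.21×10^13 kg; m₂ = 3.62×10^6 t = 3.620×10^9 kg; G = 6.674×10^-11 N·m²/kg².
r = 1.221×10^8 m
1.221×10^8 m × (1 mi / 1609 m) = 75886 mi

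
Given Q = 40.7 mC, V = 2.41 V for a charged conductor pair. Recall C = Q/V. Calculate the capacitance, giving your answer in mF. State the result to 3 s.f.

Directly: C = Q/V.
Q = 40.7 mC = 0.04070 C; V = 2.41 V.
C = 0.01689 F
0.01689 F × (1 mF / 0.001000 F) = 16.89 mF

16.9 mF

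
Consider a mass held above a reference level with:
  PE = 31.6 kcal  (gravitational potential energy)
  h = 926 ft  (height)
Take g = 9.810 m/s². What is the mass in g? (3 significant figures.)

Rearranging: m = PE/(g·h).
PE = 31.6 kcal = 1.322×10^5 J; h = 926 ft = 282.2 m; g = 9.810 m/s².
m = 47.75 kg
47.75 kg × (1 g / 0.001000 kg) = 47751 g

47800 g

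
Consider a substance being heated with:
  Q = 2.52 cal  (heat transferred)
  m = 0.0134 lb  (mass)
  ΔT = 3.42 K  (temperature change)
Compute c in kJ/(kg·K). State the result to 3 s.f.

Rearranging Q = m·c·ΔT for c: c = Q/(m·ΔT).
Q = 2.52 cal = 10.54 J; m = 0.0134 lb = 0.006078 kg; ΔT = 3.42 K.
c = 507.2 J/(kg·K)
507.2 J/(kg·K) × (1 kJ/(kg·K) / 1000 J/(kg·K)) = 0.5072 kJ/(kg·K)

0.507 kJ/(kg·K)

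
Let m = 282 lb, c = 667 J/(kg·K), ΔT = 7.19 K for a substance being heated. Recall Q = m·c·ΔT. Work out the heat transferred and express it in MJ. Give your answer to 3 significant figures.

0.613 MJ

Directly: Q = mcΔT.
m = 282 lb = 127.9 kg; c = 667 J/(kg·K); ΔT = 7.19 K.
Q = 6.134×10^5 J
6.134×10^5 J × (1 MJ / 1.000×10^6 J) = 0.6134 MJ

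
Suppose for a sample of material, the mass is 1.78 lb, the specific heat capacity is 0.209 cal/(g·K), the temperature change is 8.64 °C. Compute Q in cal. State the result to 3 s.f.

Q is given directly by: Q = mcΔT.
m = 1.78 lb = 0.8074 kg; c = 0.209 cal/(g·K) = 874.5 J/(kg·K); ΔT = 8.64 °C = 8.640 K.
Q = 6100 J
6100 J × (1 cal / 4.184 J) = 1458 cal

1460 cal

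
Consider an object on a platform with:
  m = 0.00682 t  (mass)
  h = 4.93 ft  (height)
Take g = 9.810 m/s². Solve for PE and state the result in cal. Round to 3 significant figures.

24.0 cal

Directly: PE = mgh.
m = 0.00682 t = 6.820 kg; h = 4.93 ft = 1.503 m; g = 9.810 m/s².
PE = 100.5 J
100.5 J × (1 cal / 4.184 J) = 24.03 cal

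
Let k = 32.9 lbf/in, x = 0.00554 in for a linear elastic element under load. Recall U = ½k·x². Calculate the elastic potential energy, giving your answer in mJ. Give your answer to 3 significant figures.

U is given directly by: U = ½kx².
k = 32.9 lbf/in = 5762 N/m; x = 0.00554 in = 1.407×10^-4 m.
U = 5.704×10^-5 J  (the unit combination reduces to kg·m²/s² = J)
5.704×10^-5 J × (1 mJ / 0.001000 J) = 0.05704 mJ

0.0570 mJ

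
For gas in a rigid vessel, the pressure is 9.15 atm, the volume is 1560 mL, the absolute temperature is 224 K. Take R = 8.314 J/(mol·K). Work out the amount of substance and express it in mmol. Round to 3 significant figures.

From the ideal-gas law: n = PV/(RT).
P = 9.15 atm = 9.271×10^5 Pa; V = 1560 mL = 0.001560 m³; T = 224 K; R = 8.314 J/(mol·K).
n = 0.7766 mol
0.7766 mol × (1 mmol / 0.001000 mol) = 776.6 mmol

777 mmol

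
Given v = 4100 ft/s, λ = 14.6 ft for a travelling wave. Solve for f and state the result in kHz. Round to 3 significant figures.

Solving v = f·λ for f: f = v/λ.
v = 4100 ft/s = 1250 m/s; λ = 14.6 ft = 4.450 m.
f = 280.8 Hz
280.8 Hz × (1 kHz / 1000 Hz) = 0.2808 kHz

0.281 kHz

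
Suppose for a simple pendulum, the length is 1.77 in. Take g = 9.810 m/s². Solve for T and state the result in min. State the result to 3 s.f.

T is given directly by: T = 2π√(L/g).
L = 1.77 in = 0.04496 m; g = 9.810 m/s².
T = 0.4254 s
0.4254 s × (1 min / 60.00 s) = 0.007089 min

0.00709 min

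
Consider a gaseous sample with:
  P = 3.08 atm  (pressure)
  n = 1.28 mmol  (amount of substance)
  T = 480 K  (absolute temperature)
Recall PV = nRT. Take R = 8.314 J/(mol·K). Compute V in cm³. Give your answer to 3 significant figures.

From the ideal-gas law: V = nRT/P.
P = 3.08 atm = 3.121×10^5 Pa; n = 1.28 mmol = 0.001280 mol; T = 480 K; R = 8.314 J/(mol·K).
V = 1.637×10^-5 m³
1.637×10^-5 m³ × (1 cm³ / 1.000×10^-6 m³) = 16.37 cm³

16.4 cm³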